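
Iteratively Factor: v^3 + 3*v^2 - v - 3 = (v - 1)*(v^2 + 4*v + 3) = (v - 1)*(v + 1)*(v + 3)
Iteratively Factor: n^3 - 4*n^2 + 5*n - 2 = (n - 1)*(n^2 - 3*n + 2) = (n - 1)^2*(n - 2)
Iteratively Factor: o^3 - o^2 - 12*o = (o - 4)*(o^2 + 3*o) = (o - 4)*(o + 3)*(o)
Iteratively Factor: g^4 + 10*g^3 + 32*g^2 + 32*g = (g + 4)*(g^3 + 6*g^2 + 8*g) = (g + 4)^2*(g^2 + 2*g) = (g + 2)*(g + 4)^2*(g)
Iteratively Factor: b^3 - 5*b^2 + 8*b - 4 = (b - 1)*(b^2 - 4*b + 4) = (b - 2)*(b - 1)*(b - 2)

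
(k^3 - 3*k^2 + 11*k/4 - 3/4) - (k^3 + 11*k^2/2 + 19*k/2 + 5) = -17*k^2/2 - 27*k/4 - 23/4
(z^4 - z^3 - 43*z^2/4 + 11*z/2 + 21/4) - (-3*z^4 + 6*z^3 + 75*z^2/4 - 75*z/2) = 4*z^4 - 7*z^3 - 59*z^2/2 + 43*z + 21/4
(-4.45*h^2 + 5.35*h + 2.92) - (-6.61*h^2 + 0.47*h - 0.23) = 2.16*h^2 + 4.88*h + 3.15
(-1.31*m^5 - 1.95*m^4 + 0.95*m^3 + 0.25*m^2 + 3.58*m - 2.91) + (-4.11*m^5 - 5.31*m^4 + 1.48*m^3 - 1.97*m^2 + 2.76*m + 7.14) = -5.42*m^5 - 7.26*m^4 + 2.43*m^3 - 1.72*m^2 + 6.34*m + 4.23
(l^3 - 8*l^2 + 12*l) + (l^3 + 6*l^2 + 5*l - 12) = 2*l^3 - 2*l^2 + 17*l - 12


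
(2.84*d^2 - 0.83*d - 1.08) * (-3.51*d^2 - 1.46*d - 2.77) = -9.9684*d^4 - 1.2331*d^3 - 2.8642*d^2 + 3.8759*d + 2.9916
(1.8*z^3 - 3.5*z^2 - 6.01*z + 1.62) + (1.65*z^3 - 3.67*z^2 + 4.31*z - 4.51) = 3.45*z^3 - 7.17*z^2 - 1.7*z - 2.89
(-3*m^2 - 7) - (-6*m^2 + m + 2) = 3*m^2 - m - 9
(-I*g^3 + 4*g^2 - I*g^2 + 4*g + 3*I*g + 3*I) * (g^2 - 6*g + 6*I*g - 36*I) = -I*g^5 + 10*g^4 + 5*I*g^4 - 50*g^3 + 33*I*g^3 - 78*g^2 - 135*I*g^2 + 90*g - 162*I*g + 108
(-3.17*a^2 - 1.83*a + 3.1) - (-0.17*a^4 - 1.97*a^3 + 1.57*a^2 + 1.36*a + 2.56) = 0.17*a^4 + 1.97*a^3 - 4.74*a^2 - 3.19*a + 0.54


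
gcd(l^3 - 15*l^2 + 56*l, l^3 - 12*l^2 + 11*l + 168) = l^2 - 15*l + 56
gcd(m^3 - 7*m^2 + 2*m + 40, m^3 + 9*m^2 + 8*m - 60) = 1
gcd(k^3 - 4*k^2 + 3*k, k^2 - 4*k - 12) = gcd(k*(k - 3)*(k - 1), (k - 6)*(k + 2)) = 1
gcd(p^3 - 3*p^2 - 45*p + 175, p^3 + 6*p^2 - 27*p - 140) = p^2 + 2*p - 35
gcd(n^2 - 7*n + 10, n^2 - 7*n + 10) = n^2 - 7*n + 10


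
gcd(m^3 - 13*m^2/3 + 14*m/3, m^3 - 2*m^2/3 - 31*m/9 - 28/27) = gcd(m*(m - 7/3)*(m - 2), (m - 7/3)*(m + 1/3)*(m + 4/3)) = m - 7/3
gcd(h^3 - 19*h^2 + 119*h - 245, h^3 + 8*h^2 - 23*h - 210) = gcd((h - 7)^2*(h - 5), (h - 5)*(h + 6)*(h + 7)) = h - 5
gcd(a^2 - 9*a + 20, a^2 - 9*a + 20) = a^2 - 9*a + 20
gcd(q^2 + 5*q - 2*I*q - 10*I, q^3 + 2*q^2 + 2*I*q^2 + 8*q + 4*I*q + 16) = q - 2*I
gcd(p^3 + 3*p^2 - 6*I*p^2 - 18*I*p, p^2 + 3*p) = p^2 + 3*p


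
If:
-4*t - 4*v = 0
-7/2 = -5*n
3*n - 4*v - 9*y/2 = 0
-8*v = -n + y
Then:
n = 7/10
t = -21/640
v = 21/640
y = 7/16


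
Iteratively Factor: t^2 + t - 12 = (t + 4)*(t - 3)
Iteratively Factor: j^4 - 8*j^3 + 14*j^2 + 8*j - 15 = (j - 1)*(j^3 - 7*j^2 + 7*j + 15) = (j - 3)*(j - 1)*(j^2 - 4*j - 5) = (j - 3)*(j - 1)*(j + 1)*(j - 5)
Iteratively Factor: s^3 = (s)*(s^2) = s^2*(s)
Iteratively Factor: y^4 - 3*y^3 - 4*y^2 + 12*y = (y + 2)*(y^3 - 5*y^2 + 6*y) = (y - 2)*(y + 2)*(y^2 - 3*y) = y*(y - 2)*(y + 2)*(y - 3)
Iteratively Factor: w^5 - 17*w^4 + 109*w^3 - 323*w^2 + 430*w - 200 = (w - 4)*(w^4 - 13*w^3 + 57*w^2 - 95*w + 50) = (w - 5)*(w - 4)*(w^3 - 8*w^2 + 17*w - 10) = (w - 5)*(w - 4)*(w - 2)*(w^2 - 6*w + 5) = (w - 5)^2*(w - 4)*(w - 2)*(w - 1)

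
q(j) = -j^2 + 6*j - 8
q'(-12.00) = 30.00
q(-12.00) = -224.00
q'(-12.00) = 30.00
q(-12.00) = -224.00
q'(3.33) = -0.66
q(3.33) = 0.89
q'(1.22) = 3.56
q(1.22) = -2.17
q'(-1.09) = 8.18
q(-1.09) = -15.73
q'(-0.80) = 7.60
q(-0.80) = -13.44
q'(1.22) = 3.56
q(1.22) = -2.17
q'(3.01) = -0.02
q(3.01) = 1.00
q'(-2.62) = 11.24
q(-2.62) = -30.58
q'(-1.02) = 8.04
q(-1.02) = -15.16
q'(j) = 6 - 2*j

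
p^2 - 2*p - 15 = (p - 5)*(p + 3)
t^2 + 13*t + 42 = (t + 6)*(t + 7)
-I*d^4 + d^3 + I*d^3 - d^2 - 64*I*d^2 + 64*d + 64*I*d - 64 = (d - 8*I)*(d + I)*(d + 8*I)*(-I*d + I)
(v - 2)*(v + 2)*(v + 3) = v^3 + 3*v^2 - 4*v - 12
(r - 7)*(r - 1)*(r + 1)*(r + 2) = r^4 - 5*r^3 - 15*r^2 + 5*r + 14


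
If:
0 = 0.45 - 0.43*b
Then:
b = 1.05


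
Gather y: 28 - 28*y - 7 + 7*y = 21 - 21*y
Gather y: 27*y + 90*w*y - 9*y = y*(90*w + 18)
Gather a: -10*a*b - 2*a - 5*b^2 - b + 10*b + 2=a*(-10*b - 2) - 5*b^2 + 9*b + 2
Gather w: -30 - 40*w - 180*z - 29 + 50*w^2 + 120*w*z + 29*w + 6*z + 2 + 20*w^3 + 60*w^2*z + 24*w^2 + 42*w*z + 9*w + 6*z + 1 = 20*w^3 + w^2*(60*z + 74) + w*(162*z - 2) - 168*z - 56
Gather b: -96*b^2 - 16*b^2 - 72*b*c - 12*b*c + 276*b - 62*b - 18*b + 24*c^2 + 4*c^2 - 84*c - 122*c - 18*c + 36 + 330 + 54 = -112*b^2 + b*(196 - 84*c) + 28*c^2 - 224*c + 420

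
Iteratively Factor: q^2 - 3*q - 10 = (q - 5)*(q + 2)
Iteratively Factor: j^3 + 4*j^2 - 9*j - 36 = (j + 4)*(j^2 - 9) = (j + 3)*(j + 4)*(j - 3)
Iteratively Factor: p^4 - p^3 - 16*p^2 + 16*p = (p - 1)*(p^3 - 16*p) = p*(p - 1)*(p^2 - 16) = p*(p - 1)*(p + 4)*(p - 4)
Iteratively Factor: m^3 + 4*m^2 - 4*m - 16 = (m + 2)*(m^2 + 2*m - 8) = (m - 2)*(m + 2)*(m + 4)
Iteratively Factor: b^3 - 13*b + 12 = (b + 4)*(b^2 - 4*b + 3) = (b - 3)*(b + 4)*(b - 1)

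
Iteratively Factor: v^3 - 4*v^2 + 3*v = (v)*(v^2 - 4*v + 3) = v*(v - 1)*(v - 3)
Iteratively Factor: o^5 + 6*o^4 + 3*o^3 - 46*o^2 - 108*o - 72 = (o + 2)*(o^4 + 4*o^3 - 5*o^2 - 36*o - 36) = (o + 2)*(o + 3)*(o^3 + o^2 - 8*o - 12) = (o + 2)^2*(o + 3)*(o^2 - o - 6) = (o + 2)^3*(o + 3)*(o - 3)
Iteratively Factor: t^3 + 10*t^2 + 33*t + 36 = (t + 3)*(t^2 + 7*t + 12) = (t + 3)^2*(t + 4)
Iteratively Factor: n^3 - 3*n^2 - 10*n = (n + 2)*(n^2 - 5*n) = (n - 5)*(n + 2)*(n)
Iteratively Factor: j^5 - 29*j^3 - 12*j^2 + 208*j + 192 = (j + 4)*(j^4 - 4*j^3 - 13*j^2 + 40*j + 48) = (j + 3)*(j + 4)*(j^3 - 7*j^2 + 8*j + 16) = (j - 4)*(j + 3)*(j + 4)*(j^2 - 3*j - 4) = (j - 4)^2*(j + 3)*(j + 4)*(j + 1)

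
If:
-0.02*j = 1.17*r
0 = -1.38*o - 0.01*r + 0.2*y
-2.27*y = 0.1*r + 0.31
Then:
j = 1327.95*y + 181.35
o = 0.309420289855072*y + 0.022463768115942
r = -22.7*y - 3.1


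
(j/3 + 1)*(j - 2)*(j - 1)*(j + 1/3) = j^4/3 + j^3/9 - 7*j^2/3 + 11*j/9 + 2/3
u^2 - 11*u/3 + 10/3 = (u - 2)*(u - 5/3)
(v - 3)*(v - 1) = v^2 - 4*v + 3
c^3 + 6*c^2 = c^2*(c + 6)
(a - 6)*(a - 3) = a^2 - 9*a + 18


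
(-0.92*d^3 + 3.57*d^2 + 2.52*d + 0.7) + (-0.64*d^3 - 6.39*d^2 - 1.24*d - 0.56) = -1.56*d^3 - 2.82*d^2 + 1.28*d + 0.14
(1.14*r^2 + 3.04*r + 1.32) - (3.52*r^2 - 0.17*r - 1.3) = -2.38*r^2 + 3.21*r + 2.62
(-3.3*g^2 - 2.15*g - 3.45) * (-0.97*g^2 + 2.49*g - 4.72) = 3.201*g^4 - 6.1315*g^3 + 13.569*g^2 + 1.5575*g + 16.284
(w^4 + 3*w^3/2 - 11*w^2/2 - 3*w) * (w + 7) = w^5 + 17*w^4/2 + 5*w^3 - 83*w^2/2 - 21*w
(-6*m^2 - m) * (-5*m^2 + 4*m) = 30*m^4 - 19*m^3 - 4*m^2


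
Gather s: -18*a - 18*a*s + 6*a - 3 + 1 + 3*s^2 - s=-12*a + 3*s^2 + s*(-18*a - 1) - 2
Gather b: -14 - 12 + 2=-24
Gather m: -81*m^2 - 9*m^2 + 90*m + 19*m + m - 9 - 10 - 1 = -90*m^2 + 110*m - 20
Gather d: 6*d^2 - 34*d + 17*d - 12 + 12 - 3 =6*d^2 - 17*d - 3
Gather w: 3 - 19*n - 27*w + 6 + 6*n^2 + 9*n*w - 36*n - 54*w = 6*n^2 - 55*n + w*(9*n - 81) + 9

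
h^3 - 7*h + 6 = (h - 2)*(h - 1)*(h + 3)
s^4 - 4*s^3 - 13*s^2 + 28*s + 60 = (s - 5)*(s - 3)*(s + 2)^2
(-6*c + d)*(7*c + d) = -42*c^2 + c*d + d^2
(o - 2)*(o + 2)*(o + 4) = o^3 + 4*o^2 - 4*o - 16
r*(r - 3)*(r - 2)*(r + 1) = r^4 - 4*r^3 + r^2 + 6*r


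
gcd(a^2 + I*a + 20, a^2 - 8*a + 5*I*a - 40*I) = a + 5*I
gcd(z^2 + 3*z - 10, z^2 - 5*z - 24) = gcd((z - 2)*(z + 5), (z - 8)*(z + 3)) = 1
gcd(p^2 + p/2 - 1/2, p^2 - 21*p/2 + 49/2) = 1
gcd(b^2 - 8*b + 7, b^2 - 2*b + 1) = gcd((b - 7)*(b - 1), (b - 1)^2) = b - 1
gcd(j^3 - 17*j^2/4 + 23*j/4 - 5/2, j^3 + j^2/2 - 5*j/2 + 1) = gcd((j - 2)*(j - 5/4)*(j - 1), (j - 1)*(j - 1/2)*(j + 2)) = j - 1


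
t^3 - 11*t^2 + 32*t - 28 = (t - 7)*(t - 2)^2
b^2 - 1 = (b - 1)*(b + 1)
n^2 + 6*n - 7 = (n - 1)*(n + 7)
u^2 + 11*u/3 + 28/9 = (u + 4/3)*(u + 7/3)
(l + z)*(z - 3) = l*z - 3*l + z^2 - 3*z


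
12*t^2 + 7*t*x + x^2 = (3*t + x)*(4*t + x)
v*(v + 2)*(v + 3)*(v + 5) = v^4 + 10*v^3 + 31*v^2 + 30*v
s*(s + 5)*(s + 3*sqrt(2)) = s^3 + 3*sqrt(2)*s^2 + 5*s^2 + 15*sqrt(2)*s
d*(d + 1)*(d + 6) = d^3 + 7*d^2 + 6*d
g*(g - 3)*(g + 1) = g^3 - 2*g^2 - 3*g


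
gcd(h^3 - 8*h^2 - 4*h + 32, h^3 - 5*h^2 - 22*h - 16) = h^2 - 6*h - 16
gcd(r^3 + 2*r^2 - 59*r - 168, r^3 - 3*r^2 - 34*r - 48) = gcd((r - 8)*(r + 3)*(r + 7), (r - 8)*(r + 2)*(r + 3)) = r^2 - 5*r - 24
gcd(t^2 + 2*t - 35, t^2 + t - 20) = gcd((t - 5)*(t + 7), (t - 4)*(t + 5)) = 1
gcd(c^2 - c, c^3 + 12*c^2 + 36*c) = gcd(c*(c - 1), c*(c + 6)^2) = c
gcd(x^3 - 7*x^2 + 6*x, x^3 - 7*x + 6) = x - 1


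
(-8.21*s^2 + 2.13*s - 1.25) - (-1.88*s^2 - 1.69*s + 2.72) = -6.33*s^2 + 3.82*s - 3.97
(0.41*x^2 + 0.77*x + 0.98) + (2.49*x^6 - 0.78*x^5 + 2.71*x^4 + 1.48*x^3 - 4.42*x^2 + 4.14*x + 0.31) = 2.49*x^6 - 0.78*x^5 + 2.71*x^4 + 1.48*x^3 - 4.01*x^2 + 4.91*x + 1.29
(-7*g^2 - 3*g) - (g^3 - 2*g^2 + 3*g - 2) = -g^3 - 5*g^2 - 6*g + 2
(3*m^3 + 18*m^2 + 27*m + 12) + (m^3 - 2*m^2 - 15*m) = 4*m^3 + 16*m^2 + 12*m + 12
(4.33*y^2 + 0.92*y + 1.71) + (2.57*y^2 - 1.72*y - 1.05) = 6.9*y^2 - 0.8*y + 0.66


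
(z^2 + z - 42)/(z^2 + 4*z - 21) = (z - 6)/(z - 3)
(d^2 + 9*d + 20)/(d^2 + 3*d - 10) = (d + 4)/(d - 2)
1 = 1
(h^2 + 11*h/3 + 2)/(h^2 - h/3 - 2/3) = (h + 3)/(h - 1)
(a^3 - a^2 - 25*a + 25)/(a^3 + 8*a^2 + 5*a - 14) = (a^2 - 25)/(a^2 + 9*a + 14)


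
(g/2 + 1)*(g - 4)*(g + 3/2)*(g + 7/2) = g^4/2 + 3*g^3/2 - 51*g^2/8 - 101*g/4 - 21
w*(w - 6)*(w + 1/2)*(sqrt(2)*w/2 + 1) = sqrt(2)*w^4/2 - 11*sqrt(2)*w^3/4 + w^3 - 11*w^2/2 - 3*sqrt(2)*w^2/2 - 3*w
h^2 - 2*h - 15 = (h - 5)*(h + 3)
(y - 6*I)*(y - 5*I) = y^2 - 11*I*y - 30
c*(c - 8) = c^2 - 8*c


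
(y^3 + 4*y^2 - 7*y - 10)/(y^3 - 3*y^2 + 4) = (y + 5)/(y - 2)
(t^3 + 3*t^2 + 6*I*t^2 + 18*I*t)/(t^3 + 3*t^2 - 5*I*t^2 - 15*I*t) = (t + 6*I)/(t - 5*I)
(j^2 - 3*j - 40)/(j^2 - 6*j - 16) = (j + 5)/(j + 2)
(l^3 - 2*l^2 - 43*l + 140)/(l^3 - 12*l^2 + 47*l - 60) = (l + 7)/(l - 3)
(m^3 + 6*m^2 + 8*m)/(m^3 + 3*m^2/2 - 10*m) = 2*(m + 2)/(2*m - 5)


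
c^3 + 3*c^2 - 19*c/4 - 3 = (c - 3/2)*(c + 1/2)*(c + 4)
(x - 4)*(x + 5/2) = x^2 - 3*x/2 - 10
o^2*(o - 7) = o^3 - 7*o^2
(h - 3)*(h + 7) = h^2 + 4*h - 21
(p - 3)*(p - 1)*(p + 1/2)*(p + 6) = p^4 + 5*p^3/2 - 20*p^2 + 15*p/2 + 9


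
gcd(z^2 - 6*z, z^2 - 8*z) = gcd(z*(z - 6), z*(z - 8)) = z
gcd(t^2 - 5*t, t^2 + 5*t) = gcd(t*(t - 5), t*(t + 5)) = t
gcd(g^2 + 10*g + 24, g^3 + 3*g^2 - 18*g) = g + 6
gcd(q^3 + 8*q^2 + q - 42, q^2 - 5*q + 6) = q - 2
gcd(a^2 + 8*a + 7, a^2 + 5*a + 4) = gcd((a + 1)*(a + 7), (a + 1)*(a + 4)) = a + 1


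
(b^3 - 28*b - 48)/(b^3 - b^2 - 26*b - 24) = (b + 2)/(b + 1)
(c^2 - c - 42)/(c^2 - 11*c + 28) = (c + 6)/(c - 4)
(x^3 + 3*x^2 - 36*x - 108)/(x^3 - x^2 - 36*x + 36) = (x + 3)/(x - 1)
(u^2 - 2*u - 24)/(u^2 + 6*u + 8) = (u - 6)/(u + 2)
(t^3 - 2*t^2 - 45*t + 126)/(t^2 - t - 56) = (t^2 - 9*t + 18)/(t - 8)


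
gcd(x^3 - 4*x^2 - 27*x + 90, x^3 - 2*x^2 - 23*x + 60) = x^2 + 2*x - 15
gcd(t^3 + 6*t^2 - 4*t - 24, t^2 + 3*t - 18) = t + 6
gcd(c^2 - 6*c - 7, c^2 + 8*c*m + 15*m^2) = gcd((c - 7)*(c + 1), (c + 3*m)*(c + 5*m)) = 1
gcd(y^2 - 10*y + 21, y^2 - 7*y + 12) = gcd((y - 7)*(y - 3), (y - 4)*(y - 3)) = y - 3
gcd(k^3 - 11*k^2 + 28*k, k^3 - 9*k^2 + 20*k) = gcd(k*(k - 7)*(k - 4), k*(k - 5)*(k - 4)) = k^2 - 4*k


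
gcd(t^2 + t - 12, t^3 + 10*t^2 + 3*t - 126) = t - 3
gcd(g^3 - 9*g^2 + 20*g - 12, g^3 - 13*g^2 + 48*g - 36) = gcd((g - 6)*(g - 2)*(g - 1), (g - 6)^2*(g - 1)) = g^2 - 7*g + 6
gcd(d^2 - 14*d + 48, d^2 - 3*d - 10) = 1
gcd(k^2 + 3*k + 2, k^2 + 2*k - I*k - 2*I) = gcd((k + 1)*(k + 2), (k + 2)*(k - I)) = k + 2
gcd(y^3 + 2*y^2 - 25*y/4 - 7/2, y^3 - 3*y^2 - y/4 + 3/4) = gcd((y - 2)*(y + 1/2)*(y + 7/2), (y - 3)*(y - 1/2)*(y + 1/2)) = y + 1/2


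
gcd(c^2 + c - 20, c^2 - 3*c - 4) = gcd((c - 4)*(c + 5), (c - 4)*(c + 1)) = c - 4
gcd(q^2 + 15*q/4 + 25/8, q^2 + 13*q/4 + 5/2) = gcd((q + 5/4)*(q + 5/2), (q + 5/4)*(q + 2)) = q + 5/4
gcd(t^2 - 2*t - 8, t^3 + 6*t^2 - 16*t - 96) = t - 4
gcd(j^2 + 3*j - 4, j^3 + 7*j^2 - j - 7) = j - 1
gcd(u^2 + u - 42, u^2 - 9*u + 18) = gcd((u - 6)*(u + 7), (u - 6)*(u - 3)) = u - 6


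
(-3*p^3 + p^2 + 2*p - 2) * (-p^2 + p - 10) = 3*p^5 - 4*p^4 + 29*p^3 - 6*p^2 - 22*p + 20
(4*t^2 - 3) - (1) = 4*t^2 - 4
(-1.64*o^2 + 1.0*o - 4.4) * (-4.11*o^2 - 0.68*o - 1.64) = 6.7404*o^4 - 2.9948*o^3 + 20.0936*o^2 + 1.352*o + 7.216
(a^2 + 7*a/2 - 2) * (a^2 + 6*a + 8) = a^4 + 19*a^3/2 + 27*a^2 + 16*a - 16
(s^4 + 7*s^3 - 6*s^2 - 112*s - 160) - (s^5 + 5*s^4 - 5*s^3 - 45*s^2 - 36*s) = -s^5 - 4*s^4 + 12*s^3 + 39*s^2 - 76*s - 160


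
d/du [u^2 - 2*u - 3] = 2*u - 2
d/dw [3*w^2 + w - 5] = 6*w + 1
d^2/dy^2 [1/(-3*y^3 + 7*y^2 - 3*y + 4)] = 2*((9*y - 7)*(3*y^3 - 7*y^2 + 3*y - 4) - (9*y^2 - 14*y + 3)^2)/(3*y^3 - 7*y^2 + 3*y - 4)^3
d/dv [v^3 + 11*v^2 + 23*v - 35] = 3*v^2 + 22*v + 23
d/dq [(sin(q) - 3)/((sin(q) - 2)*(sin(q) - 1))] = (6*sin(q) + cos(q)^2 - 8)*cos(q)/((sin(q) - 2)^2*(sin(q) - 1)^2)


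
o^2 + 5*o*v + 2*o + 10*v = (o + 2)*(o + 5*v)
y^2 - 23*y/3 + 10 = (y - 6)*(y - 5/3)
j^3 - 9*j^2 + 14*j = j*(j - 7)*(j - 2)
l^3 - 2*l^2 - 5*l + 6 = (l - 3)*(l - 1)*(l + 2)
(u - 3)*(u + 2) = u^2 - u - 6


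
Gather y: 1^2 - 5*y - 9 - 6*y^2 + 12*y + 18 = -6*y^2 + 7*y + 10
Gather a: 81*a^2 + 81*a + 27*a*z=81*a^2 + a*(27*z + 81)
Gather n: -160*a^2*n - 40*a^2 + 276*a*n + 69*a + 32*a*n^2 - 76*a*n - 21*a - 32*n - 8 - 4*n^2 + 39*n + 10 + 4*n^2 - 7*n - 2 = -40*a^2 + 32*a*n^2 + 48*a + n*(-160*a^2 + 200*a)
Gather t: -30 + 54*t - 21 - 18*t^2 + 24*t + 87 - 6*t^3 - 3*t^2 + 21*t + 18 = -6*t^3 - 21*t^2 + 99*t + 54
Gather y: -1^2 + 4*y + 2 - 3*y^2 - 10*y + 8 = -3*y^2 - 6*y + 9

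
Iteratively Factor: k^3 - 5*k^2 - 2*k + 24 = (k - 4)*(k^2 - k - 6) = (k - 4)*(k - 3)*(k + 2)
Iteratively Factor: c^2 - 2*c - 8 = (c + 2)*(c - 4)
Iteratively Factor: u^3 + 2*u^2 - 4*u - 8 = (u - 2)*(u^2 + 4*u + 4) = (u - 2)*(u + 2)*(u + 2)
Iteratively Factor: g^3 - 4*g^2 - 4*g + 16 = (g + 2)*(g^2 - 6*g + 8) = (g - 4)*(g + 2)*(g - 2)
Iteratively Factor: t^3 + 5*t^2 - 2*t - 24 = (t + 3)*(t^2 + 2*t - 8) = (t + 3)*(t + 4)*(t - 2)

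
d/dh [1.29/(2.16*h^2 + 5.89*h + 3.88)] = (-5.5728*h - 7.5981)/(2.16*h^2 + 5.89*h + 3.88)^2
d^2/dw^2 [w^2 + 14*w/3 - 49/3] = 2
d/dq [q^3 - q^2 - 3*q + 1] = 3*q^2 - 2*q - 3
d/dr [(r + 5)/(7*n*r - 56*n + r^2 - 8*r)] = (7*n*r - 56*n + r^2 - 8*r - (r + 5)*(7*n + 2*r - 8))/(7*n*r - 56*n + r^2 - 8*r)^2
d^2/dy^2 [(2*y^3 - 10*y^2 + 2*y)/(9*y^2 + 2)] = 4*(63*y^3 + 270*y^2 - 42*y - 20)/(729*y^6 + 486*y^4 + 108*y^2 + 8)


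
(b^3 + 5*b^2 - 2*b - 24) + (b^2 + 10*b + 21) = b^3 + 6*b^2 + 8*b - 3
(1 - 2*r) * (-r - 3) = 2*r^2 + 5*r - 3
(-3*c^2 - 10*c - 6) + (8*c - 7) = -3*c^2 - 2*c - 13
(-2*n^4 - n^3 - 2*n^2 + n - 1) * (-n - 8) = 2*n^5 + 17*n^4 + 10*n^3 + 15*n^2 - 7*n + 8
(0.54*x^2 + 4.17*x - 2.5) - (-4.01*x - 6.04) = 0.54*x^2 + 8.18*x + 3.54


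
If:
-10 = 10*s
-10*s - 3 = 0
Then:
No Solution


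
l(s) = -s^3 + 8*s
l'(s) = 8 - 3*s^2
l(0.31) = 2.45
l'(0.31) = 7.71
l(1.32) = 8.26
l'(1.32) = 2.77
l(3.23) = -7.86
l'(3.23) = -23.30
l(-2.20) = -6.95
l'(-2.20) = -6.52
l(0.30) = 2.37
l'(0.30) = 7.73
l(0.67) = 5.06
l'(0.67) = 6.65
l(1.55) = 8.68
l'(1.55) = 0.79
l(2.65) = 2.59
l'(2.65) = -13.07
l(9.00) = -657.00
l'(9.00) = -235.00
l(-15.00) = 3255.00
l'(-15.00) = -667.00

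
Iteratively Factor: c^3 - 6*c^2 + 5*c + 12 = (c - 4)*(c^2 - 2*c - 3) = (c - 4)*(c + 1)*(c - 3)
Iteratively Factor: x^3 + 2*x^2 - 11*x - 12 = (x + 1)*(x^2 + x - 12) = (x + 1)*(x + 4)*(x - 3)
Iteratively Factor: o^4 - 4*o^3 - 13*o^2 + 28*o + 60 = (o + 2)*(o^3 - 6*o^2 - o + 30) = (o + 2)^2*(o^2 - 8*o + 15) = (o - 5)*(o + 2)^2*(o - 3)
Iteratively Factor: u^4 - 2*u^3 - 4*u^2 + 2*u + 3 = (u + 1)*(u^3 - 3*u^2 - u + 3) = (u + 1)^2*(u^2 - 4*u + 3) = (u - 1)*(u + 1)^2*(u - 3)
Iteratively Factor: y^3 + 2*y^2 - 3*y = (y)*(y^2 + 2*y - 3) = y*(y - 1)*(y + 3)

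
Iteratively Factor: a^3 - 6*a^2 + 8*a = (a - 4)*(a^2 - 2*a) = (a - 4)*(a - 2)*(a)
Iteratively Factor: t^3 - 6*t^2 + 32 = (t - 4)*(t^2 - 2*t - 8) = (t - 4)*(t + 2)*(t - 4)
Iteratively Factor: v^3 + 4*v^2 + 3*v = (v)*(v^2 + 4*v + 3) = v*(v + 1)*(v + 3)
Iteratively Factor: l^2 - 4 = (l + 2)*(l - 2)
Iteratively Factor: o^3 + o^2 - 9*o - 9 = (o + 1)*(o^2 - 9) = (o + 1)*(o + 3)*(o - 3)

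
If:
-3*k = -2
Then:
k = 2/3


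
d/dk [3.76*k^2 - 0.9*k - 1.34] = 7.52*k - 0.9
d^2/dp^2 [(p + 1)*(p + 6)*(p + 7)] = 6*p + 28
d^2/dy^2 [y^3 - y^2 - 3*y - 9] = 6*y - 2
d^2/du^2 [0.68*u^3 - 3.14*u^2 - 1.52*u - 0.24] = 4.08*u - 6.28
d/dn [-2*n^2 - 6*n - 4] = -4*n - 6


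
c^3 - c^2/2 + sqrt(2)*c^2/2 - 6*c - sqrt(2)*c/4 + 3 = (c - 1/2)*(c - 3*sqrt(2)/2)*(c + 2*sqrt(2))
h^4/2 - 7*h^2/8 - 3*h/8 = h*(h/2 + 1/2)*(h - 3/2)*(h + 1/2)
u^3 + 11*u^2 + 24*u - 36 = (u - 1)*(u + 6)^2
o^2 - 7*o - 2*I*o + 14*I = (o - 7)*(o - 2*I)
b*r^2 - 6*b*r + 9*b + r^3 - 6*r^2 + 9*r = (b + r)*(r - 3)^2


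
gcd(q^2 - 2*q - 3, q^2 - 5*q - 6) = q + 1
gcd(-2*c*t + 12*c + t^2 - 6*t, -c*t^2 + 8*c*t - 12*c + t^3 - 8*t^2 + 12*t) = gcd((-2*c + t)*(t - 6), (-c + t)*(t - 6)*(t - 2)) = t - 6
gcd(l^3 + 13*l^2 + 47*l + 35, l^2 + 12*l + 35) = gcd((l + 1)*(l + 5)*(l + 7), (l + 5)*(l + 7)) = l^2 + 12*l + 35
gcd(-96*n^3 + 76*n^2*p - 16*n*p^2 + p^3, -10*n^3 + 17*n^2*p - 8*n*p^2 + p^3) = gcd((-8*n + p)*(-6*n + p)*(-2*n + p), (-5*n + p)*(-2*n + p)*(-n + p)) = -2*n + p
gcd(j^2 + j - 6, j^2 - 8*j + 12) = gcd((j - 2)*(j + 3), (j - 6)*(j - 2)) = j - 2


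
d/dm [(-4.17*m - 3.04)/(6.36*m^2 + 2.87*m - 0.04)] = (26.5212*m^2 + 38.6688*m + 8.8916)/(40.4496*m^4 + 36.5064*m^3 + 7.7281*m^2 - 0.2296*m + 0.0016)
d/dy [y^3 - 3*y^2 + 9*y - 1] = 3*y^2 - 6*y + 9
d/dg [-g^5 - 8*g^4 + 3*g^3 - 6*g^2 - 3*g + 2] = -5*g^4 - 32*g^3 + 9*g^2 - 12*g - 3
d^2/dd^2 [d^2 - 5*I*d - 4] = 2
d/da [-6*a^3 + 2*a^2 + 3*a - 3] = -18*a^2 + 4*a + 3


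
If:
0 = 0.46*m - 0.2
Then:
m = 0.43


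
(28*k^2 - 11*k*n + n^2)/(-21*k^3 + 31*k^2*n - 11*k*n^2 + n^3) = (-4*k + n)/(3*k^2 - 4*k*n + n^2)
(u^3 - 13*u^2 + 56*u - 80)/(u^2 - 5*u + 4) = (u^2 - 9*u + 20)/(u - 1)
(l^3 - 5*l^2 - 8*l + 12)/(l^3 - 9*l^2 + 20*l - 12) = (l + 2)/(l - 2)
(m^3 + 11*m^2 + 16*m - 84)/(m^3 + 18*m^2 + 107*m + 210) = (m - 2)/(m + 5)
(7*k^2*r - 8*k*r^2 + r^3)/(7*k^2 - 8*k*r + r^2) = r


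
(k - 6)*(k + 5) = k^2 - k - 30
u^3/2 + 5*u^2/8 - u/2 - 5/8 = (u/2 + 1/2)*(u - 1)*(u + 5/4)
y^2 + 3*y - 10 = (y - 2)*(y + 5)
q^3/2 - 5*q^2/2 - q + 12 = (q/2 + 1)*(q - 4)*(q - 3)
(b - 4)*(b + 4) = b^2 - 16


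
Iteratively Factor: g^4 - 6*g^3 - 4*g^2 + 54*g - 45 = (g - 5)*(g^3 - g^2 - 9*g + 9) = (g - 5)*(g + 3)*(g^2 - 4*g + 3) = (g - 5)*(g - 3)*(g + 3)*(g - 1)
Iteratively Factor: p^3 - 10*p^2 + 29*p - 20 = (p - 1)*(p^2 - 9*p + 20) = (p - 5)*(p - 1)*(p - 4)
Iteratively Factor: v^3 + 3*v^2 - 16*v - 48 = (v + 4)*(v^2 - v - 12) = (v - 4)*(v + 4)*(v + 3)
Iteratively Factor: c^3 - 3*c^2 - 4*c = (c)*(c^2 - 3*c - 4) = c*(c + 1)*(c - 4)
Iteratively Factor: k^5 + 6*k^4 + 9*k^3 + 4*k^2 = (k + 4)*(k^4 + 2*k^3 + k^2) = k*(k + 4)*(k^3 + 2*k^2 + k) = k^2*(k + 4)*(k^2 + 2*k + 1) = k^2*(k + 1)*(k + 4)*(k + 1)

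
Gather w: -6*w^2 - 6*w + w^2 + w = -5*w^2 - 5*w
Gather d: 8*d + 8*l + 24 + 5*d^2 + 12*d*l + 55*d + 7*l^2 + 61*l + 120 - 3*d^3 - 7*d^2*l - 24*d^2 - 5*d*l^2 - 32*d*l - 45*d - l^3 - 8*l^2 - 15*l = -3*d^3 + d^2*(-7*l - 19) + d*(-5*l^2 - 20*l + 18) - l^3 - l^2 + 54*l + 144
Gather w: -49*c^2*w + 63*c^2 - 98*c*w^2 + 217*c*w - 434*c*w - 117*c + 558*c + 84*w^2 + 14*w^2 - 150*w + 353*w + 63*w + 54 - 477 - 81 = 63*c^2 + 441*c + w^2*(98 - 98*c) + w*(-49*c^2 - 217*c + 266) - 504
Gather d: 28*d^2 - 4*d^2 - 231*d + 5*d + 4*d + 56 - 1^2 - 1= 24*d^2 - 222*d + 54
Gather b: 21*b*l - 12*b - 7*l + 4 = b*(21*l - 12) - 7*l + 4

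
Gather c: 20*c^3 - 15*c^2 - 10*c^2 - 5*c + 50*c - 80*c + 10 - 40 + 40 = 20*c^3 - 25*c^2 - 35*c + 10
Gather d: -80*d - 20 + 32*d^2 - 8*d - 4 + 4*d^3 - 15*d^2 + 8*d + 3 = 4*d^3 + 17*d^2 - 80*d - 21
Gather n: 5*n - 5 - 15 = 5*n - 20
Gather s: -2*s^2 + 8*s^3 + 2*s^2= 8*s^3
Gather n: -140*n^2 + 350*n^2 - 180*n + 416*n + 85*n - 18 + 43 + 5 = 210*n^2 + 321*n + 30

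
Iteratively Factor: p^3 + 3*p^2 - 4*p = (p)*(p^2 + 3*p - 4) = p*(p + 4)*(p - 1)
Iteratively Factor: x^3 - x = (x + 1)*(x^2 - x) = (x - 1)*(x + 1)*(x)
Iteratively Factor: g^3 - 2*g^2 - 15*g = (g - 5)*(g^2 + 3*g) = (g - 5)*(g + 3)*(g)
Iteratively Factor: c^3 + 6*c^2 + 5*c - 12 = (c - 1)*(c^2 + 7*c + 12) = (c - 1)*(c + 3)*(c + 4)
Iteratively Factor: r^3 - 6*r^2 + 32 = (r - 4)*(r^2 - 2*r - 8) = (r - 4)*(r + 2)*(r - 4)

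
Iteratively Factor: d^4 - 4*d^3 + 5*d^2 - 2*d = (d - 1)*(d^3 - 3*d^2 + 2*d) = (d - 2)*(d - 1)*(d^2 - d) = (d - 2)*(d - 1)^2*(d)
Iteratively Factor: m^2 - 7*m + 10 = (m - 2)*(m - 5)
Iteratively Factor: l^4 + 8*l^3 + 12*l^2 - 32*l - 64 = (l + 4)*(l^3 + 4*l^2 - 4*l - 16) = (l + 4)^2*(l^2 - 4) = (l - 2)*(l + 4)^2*(l + 2)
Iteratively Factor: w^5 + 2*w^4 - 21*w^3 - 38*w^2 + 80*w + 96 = (w + 4)*(w^4 - 2*w^3 - 13*w^2 + 14*w + 24) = (w + 1)*(w + 4)*(w^3 - 3*w^2 - 10*w + 24) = (w - 2)*(w + 1)*(w + 4)*(w^2 - w - 12) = (w - 4)*(w - 2)*(w + 1)*(w + 4)*(w + 3)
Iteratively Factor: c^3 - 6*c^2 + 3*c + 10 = (c + 1)*(c^2 - 7*c + 10) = (c - 2)*(c + 1)*(c - 5)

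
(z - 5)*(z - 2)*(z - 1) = z^3 - 8*z^2 + 17*z - 10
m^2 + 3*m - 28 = (m - 4)*(m + 7)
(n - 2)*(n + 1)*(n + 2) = n^3 + n^2 - 4*n - 4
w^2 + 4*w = w*(w + 4)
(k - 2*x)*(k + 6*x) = k^2 + 4*k*x - 12*x^2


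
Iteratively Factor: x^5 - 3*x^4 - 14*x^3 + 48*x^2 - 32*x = (x - 2)*(x^4 - x^3 - 16*x^2 + 16*x) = x*(x - 2)*(x^3 - x^2 - 16*x + 16) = x*(x - 4)*(x - 2)*(x^2 + 3*x - 4) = x*(x - 4)*(x - 2)*(x - 1)*(x + 4)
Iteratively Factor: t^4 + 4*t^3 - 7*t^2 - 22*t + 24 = (t - 1)*(t^3 + 5*t^2 - 2*t - 24) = (t - 1)*(t + 3)*(t^2 + 2*t - 8) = (t - 2)*(t - 1)*(t + 3)*(t + 4)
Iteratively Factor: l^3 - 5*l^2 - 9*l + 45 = (l + 3)*(l^2 - 8*l + 15) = (l - 3)*(l + 3)*(l - 5)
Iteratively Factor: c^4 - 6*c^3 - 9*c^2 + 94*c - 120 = (c - 3)*(c^3 - 3*c^2 - 18*c + 40) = (c - 5)*(c - 3)*(c^2 + 2*c - 8) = (c - 5)*(c - 3)*(c - 2)*(c + 4)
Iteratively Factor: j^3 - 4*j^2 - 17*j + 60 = (j + 4)*(j^2 - 8*j + 15) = (j - 3)*(j + 4)*(j - 5)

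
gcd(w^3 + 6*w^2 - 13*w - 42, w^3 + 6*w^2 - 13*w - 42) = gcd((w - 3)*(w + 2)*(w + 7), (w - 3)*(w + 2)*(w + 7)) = w^3 + 6*w^2 - 13*w - 42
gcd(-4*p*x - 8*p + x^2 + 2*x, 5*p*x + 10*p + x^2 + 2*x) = x + 2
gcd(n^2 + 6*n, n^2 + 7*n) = n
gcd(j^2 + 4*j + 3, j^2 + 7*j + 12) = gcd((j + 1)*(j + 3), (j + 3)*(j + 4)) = j + 3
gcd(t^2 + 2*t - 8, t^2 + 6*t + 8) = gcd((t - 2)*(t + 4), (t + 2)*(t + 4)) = t + 4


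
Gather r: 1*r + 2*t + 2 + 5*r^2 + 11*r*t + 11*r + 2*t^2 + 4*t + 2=5*r^2 + r*(11*t + 12) + 2*t^2 + 6*t + 4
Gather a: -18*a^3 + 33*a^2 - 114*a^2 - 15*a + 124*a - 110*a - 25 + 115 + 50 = -18*a^3 - 81*a^2 - a + 140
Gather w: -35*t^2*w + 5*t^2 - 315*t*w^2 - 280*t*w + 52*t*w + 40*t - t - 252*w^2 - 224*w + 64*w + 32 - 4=5*t^2 + 39*t + w^2*(-315*t - 252) + w*(-35*t^2 - 228*t - 160) + 28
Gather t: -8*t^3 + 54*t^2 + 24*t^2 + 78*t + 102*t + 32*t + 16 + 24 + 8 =-8*t^3 + 78*t^2 + 212*t + 48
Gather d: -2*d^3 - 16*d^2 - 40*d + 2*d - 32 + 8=-2*d^3 - 16*d^2 - 38*d - 24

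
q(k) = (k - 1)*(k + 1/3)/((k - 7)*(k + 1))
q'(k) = -(k - 1)*(k + 1/3)/((k - 7)*(k + 1)^2) + (k - 1)/((k - 7)*(k + 1)) + (k + 1/3)/((k - 7)*(k + 1)) - (k - 1)*(k + 1/3)/((k - 7)^2*(k + 1)) = 8*(-2*k^2 - 5*k + 1)/(3*(k^4 - 12*k^3 + 22*k^2 + 84*k + 49))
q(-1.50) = 0.69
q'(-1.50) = 0.59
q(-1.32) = 0.86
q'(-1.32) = 1.55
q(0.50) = 0.04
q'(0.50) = -0.06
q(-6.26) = 0.62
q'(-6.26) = -0.03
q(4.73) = -1.45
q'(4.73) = -1.06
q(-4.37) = 0.57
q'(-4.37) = -0.03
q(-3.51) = 0.54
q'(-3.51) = -0.02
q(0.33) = 0.05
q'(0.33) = -0.03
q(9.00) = 3.73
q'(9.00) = -1.37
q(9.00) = 3.73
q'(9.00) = -1.37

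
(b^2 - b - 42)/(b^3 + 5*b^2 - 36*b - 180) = (b - 7)/(b^2 - b - 30)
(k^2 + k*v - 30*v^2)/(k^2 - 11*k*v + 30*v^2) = (-k - 6*v)/(-k + 6*v)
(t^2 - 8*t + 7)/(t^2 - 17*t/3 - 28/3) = 3*(t - 1)/(3*t + 4)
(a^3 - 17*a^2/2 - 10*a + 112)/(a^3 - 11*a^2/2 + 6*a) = (2*a^2 - 9*a - 56)/(a*(2*a - 3))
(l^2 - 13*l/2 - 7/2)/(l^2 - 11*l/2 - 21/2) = (2*l + 1)/(2*l + 3)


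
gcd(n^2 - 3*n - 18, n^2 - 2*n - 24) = n - 6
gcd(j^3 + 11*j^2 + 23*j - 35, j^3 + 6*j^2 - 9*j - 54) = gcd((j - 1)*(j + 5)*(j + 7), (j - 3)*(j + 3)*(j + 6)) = 1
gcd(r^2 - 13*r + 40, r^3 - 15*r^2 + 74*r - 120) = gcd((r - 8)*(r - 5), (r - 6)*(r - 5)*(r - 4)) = r - 5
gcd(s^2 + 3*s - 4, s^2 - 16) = s + 4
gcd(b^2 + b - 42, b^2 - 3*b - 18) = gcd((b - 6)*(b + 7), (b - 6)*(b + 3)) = b - 6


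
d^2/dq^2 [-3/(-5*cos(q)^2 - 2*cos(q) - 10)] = 3*(-200*sin(q)^4 - 292*sin(q)^2 + 115*cos(q) - 15*cos(3*q) + 308)/(2*(-5*sin(q)^2 + 2*cos(q) + 15)^3)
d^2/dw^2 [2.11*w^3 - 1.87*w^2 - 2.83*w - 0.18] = 12.66*w - 3.74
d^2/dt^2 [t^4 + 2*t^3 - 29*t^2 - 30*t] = 12*t^2 + 12*t - 58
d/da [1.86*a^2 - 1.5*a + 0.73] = 3.72*a - 1.5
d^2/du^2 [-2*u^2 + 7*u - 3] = -4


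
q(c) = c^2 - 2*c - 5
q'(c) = 2*c - 2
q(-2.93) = 9.44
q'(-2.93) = -7.86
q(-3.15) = 11.22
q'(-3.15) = -8.30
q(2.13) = -4.72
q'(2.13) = 2.26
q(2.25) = -4.44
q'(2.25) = 2.50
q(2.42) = -3.98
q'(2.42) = 2.84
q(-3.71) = 16.18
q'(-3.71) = -9.42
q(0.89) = -5.99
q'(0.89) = -0.22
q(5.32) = 12.66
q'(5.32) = 8.64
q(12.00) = 115.00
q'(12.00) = 22.00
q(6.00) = 19.00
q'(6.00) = 10.00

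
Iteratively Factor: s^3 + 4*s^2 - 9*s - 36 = (s + 4)*(s^2 - 9) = (s + 3)*(s + 4)*(s - 3)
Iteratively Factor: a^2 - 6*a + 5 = (a - 5)*(a - 1)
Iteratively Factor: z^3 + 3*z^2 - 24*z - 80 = (z + 4)*(z^2 - z - 20) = (z - 5)*(z + 4)*(z + 4)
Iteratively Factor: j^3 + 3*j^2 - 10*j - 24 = (j + 2)*(j^2 + j - 12) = (j + 2)*(j + 4)*(j - 3)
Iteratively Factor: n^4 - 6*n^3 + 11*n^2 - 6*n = (n - 1)*(n^3 - 5*n^2 + 6*n) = (n - 2)*(n - 1)*(n^2 - 3*n) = (n - 3)*(n - 2)*(n - 1)*(n)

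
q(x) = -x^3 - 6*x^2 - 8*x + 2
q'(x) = -3*x^2 - 12*x - 8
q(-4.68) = 10.53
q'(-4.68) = -17.55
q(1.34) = -21.90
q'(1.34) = -29.47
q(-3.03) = -1.03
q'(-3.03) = 0.82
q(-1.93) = 2.28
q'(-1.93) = 3.99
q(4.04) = -194.19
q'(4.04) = -105.44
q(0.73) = -7.43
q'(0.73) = -18.36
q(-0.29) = 3.84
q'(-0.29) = -4.77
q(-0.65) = 4.94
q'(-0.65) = -1.47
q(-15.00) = 2147.00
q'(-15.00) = -503.00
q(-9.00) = 317.00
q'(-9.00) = -143.00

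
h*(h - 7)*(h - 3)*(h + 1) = h^4 - 9*h^3 + 11*h^2 + 21*h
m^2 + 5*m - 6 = (m - 1)*(m + 6)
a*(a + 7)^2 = a^3 + 14*a^2 + 49*a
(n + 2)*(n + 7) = n^2 + 9*n + 14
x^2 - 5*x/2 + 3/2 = (x - 3/2)*(x - 1)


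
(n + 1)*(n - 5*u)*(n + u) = n^3 - 4*n^2*u + n^2 - 5*n*u^2 - 4*n*u - 5*u^2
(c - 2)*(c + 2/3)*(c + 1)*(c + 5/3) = c^4 + 4*c^3/3 - 29*c^2/9 - 52*c/9 - 20/9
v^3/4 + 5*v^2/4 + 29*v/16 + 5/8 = (v/4 + 1/2)*(v + 1/2)*(v + 5/2)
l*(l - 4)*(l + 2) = l^3 - 2*l^2 - 8*l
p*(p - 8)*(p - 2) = p^3 - 10*p^2 + 16*p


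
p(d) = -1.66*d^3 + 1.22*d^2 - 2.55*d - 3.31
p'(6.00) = -167.19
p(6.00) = -333.25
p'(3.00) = -40.05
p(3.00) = -44.80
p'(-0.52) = -5.17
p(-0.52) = -1.42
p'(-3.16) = -59.99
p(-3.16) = 69.31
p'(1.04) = -5.40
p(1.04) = -6.51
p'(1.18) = -6.60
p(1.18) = -7.35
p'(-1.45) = -16.56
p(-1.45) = 8.01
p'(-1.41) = -15.89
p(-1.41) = 7.36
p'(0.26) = -2.25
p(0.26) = -3.92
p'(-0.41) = -4.39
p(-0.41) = -1.95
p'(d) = -4.98*d^2 + 2.44*d - 2.55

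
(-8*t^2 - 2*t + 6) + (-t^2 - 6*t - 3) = -9*t^2 - 8*t + 3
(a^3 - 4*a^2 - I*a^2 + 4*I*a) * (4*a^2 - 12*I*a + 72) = 4*a^5 - 16*a^4 - 16*I*a^4 + 60*a^3 + 64*I*a^3 - 240*a^2 - 72*I*a^2 + 288*I*a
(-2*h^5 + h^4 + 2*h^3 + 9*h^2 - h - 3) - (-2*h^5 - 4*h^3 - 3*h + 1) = h^4 + 6*h^3 + 9*h^2 + 2*h - 4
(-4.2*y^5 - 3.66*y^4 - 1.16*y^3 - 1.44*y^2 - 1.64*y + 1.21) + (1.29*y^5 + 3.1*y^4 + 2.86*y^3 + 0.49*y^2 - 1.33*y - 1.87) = -2.91*y^5 - 0.56*y^4 + 1.7*y^3 - 0.95*y^2 - 2.97*y - 0.66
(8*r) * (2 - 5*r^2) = -40*r^3 + 16*r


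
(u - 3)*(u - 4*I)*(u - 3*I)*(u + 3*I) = u^4 - 3*u^3 - 4*I*u^3 + 9*u^2 + 12*I*u^2 - 27*u - 36*I*u + 108*I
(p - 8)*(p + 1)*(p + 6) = p^3 - p^2 - 50*p - 48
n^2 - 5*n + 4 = (n - 4)*(n - 1)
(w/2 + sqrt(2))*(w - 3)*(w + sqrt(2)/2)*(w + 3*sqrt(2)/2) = w^4/2 - 3*w^3/2 + 2*sqrt(2)*w^3 - 6*sqrt(2)*w^2 + 19*w^2/4 - 57*w/4 + 3*sqrt(2)*w/2 - 9*sqrt(2)/2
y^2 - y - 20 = (y - 5)*(y + 4)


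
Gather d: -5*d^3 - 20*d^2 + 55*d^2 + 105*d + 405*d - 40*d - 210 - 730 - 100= -5*d^3 + 35*d^2 + 470*d - 1040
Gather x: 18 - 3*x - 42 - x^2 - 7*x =-x^2 - 10*x - 24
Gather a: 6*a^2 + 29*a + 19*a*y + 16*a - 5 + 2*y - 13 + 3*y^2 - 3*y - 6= 6*a^2 + a*(19*y + 45) + 3*y^2 - y - 24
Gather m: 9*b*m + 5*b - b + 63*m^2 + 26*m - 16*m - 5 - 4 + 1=4*b + 63*m^2 + m*(9*b + 10) - 8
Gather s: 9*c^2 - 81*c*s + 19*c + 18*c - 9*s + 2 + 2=9*c^2 + 37*c + s*(-81*c - 9) + 4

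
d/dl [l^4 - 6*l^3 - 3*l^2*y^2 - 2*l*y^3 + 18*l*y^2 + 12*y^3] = 4*l^3 - 18*l^2 - 6*l*y^2 - 2*y^3 + 18*y^2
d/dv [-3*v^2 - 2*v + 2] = -6*v - 2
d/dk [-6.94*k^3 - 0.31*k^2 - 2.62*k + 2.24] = -20.82*k^2 - 0.62*k - 2.62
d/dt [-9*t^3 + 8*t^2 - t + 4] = -27*t^2 + 16*t - 1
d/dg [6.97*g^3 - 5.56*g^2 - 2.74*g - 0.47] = 20.91*g^2 - 11.12*g - 2.74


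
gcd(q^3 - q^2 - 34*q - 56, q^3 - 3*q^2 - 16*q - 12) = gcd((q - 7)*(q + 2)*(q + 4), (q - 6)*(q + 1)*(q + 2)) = q + 2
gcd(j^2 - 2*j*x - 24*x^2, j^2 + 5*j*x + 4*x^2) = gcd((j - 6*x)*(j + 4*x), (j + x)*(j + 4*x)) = j + 4*x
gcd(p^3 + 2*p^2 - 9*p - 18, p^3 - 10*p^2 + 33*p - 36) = p - 3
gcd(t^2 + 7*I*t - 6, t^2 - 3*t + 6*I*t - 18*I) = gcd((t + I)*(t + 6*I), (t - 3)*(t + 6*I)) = t + 6*I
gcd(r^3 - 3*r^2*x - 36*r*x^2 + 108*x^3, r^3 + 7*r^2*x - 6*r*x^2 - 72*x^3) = -r^2 - 3*r*x + 18*x^2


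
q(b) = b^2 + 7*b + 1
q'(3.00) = 13.00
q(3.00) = 31.00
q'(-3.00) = 1.00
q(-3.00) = -11.00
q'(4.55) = 16.10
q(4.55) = 53.55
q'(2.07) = 11.14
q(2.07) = 19.77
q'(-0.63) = 5.74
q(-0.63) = -3.01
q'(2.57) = 12.14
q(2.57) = 25.59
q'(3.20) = 13.40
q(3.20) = 33.64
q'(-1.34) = 4.32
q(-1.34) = -6.58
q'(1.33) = 9.66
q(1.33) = 12.08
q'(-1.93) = 3.14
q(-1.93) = -8.79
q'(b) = 2*b + 7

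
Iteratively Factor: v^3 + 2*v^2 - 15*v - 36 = (v + 3)*(v^2 - v - 12) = (v + 3)^2*(v - 4)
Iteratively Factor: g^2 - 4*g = (g)*(g - 4)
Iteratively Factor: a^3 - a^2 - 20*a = (a)*(a^2 - a - 20) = a*(a - 5)*(a + 4)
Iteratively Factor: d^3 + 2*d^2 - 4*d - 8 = (d + 2)*(d^2 - 4) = (d + 2)^2*(d - 2)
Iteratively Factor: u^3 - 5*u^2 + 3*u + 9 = (u - 3)*(u^2 - 2*u - 3) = (u - 3)*(u + 1)*(u - 3)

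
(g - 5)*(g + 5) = g^2 - 25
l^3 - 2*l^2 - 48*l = l*(l - 8)*(l + 6)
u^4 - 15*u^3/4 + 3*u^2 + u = u*(u - 2)^2*(u + 1/4)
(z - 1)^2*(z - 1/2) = z^3 - 5*z^2/2 + 2*z - 1/2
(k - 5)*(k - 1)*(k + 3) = k^3 - 3*k^2 - 13*k + 15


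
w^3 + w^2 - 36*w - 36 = (w - 6)*(w + 1)*(w + 6)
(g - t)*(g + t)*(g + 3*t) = g^3 + 3*g^2*t - g*t^2 - 3*t^3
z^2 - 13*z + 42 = (z - 7)*(z - 6)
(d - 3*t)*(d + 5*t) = d^2 + 2*d*t - 15*t^2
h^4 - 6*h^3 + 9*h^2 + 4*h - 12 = (h - 3)*(h - 2)^2*(h + 1)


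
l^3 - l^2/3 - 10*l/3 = l*(l - 2)*(l + 5/3)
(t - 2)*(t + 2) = t^2 - 4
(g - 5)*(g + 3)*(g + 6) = g^3 + 4*g^2 - 27*g - 90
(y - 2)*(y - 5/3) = y^2 - 11*y/3 + 10/3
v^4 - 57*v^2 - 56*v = v*(v - 8)*(v + 1)*(v + 7)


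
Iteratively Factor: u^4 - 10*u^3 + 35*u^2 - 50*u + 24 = (u - 3)*(u^3 - 7*u^2 + 14*u - 8) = (u - 3)*(u - 1)*(u^2 - 6*u + 8) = (u - 3)*(u - 2)*(u - 1)*(u - 4)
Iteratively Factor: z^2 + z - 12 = (z + 4)*(z - 3)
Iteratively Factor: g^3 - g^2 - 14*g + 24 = (g + 4)*(g^2 - 5*g + 6) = (g - 2)*(g + 4)*(g - 3)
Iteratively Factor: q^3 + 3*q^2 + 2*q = (q)*(q^2 + 3*q + 2) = q*(q + 1)*(q + 2)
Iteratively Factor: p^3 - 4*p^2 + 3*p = (p)*(p^2 - 4*p + 3) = p*(p - 3)*(p - 1)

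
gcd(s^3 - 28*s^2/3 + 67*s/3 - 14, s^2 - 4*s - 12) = s - 6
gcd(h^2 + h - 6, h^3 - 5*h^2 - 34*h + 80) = h - 2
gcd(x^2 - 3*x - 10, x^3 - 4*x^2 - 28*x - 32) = x + 2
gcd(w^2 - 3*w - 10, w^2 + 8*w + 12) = w + 2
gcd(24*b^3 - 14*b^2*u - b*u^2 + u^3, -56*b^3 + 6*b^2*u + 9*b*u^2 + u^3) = -8*b^2 + 2*b*u + u^2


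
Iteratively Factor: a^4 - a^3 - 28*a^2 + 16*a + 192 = (a - 4)*(a^3 + 3*a^2 - 16*a - 48) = (a - 4)^2*(a^2 + 7*a + 12) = (a - 4)^2*(a + 4)*(a + 3)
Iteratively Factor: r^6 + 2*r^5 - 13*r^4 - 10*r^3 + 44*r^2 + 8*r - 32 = (r - 2)*(r^5 + 4*r^4 - 5*r^3 - 20*r^2 + 4*r + 16) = (r - 2)*(r + 2)*(r^4 + 2*r^3 - 9*r^2 - 2*r + 8) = (r - 2)*(r + 1)*(r + 2)*(r^3 + r^2 - 10*r + 8) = (r - 2)*(r + 1)*(r + 2)*(r + 4)*(r^2 - 3*r + 2) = (r - 2)^2*(r + 1)*(r + 2)*(r + 4)*(r - 1)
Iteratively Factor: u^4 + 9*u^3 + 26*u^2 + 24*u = (u + 4)*(u^3 + 5*u^2 + 6*u) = (u + 3)*(u + 4)*(u^2 + 2*u) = (u + 2)*(u + 3)*(u + 4)*(u)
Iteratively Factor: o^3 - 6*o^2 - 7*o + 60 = (o - 4)*(o^2 - 2*o - 15) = (o - 4)*(o + 3)*(o - 5)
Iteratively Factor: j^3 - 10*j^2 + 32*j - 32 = (j - 4)*(j^2 - 6*j + 8) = (j - 4)*(j - 2)*(j - 4)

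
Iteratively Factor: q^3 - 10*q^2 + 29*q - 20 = (q - 4)*(q^2 - 6*q + 5) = (q - 5)*(q - 4)*(q - 1)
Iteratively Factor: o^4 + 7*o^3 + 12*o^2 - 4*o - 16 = (o + 2)*(o^3 + 5*o^2 + 2*o - 8) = (o + 2)*(o + 4)*(o^2 + o - 2) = (o + 2)^2*(o + 4)*(o - 1)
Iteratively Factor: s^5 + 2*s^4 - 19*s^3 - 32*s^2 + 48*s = (s - 1)*(s^4 + 3*s^3 - 16*s^2 - 48*s) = (s - 1)*(s + 4)*(s^3 - s^2 - 12*s) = (s - 4)*(s - 1)*(s + 4)*(s^2 + 3*s) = (s - 4)*(s - 1)*(s + 3)*(s + 4)*(s)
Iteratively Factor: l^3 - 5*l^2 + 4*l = (l)*(l^2 - 5*l + 4) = l*(l - 1)*(l - 4)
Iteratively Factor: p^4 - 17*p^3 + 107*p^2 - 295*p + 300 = (p - 5)*(p^3 - 12*p^2 + 47*p - 60) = (p - 5)^2*(p^2 - 7*p + 12) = (p - 5)^2*(p - 3)*(p - 4)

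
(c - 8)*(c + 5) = c^2 - 3*c - 40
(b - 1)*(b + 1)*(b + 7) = b^3 + 7*b^2 - b - 7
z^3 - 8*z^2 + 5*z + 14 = (z - 7)*(z - 2)*(z + 1)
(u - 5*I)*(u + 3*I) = u^2 - 2*I*u + 15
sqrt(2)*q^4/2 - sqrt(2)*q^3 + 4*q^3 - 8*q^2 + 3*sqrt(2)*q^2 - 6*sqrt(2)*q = q*(q - 2)*(q + 3*sqrt(2))*(sqrt(2)*q/2 + 1)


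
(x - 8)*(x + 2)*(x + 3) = x^3 - 3*x^2 - 34*x - 48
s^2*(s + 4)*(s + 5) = s^4 + 9*s^3 + 20*s^2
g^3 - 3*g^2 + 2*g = g*(g - 2)*(g - 1)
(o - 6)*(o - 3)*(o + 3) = o^3 - 6*o^2 - 9*o + 54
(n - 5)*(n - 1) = n^2 - 6*n + 5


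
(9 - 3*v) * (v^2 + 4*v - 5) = -3*v^3 - 3*v^2 + 51*v - 45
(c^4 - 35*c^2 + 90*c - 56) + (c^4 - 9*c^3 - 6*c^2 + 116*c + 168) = 2*c^4 - 9*c^3 - 41*c^2 + 206*c + 112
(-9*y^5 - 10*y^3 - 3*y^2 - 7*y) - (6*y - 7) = -9*y^5 - 10*y^3 - 3*y^2 - 13*y + 7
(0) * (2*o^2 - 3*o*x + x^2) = 0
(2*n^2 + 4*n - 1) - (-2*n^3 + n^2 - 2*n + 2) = 2*n^3 + n^2 + 6*n - 3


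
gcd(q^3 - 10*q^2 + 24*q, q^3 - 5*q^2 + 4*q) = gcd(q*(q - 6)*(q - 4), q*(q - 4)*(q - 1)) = q^2 - 4*q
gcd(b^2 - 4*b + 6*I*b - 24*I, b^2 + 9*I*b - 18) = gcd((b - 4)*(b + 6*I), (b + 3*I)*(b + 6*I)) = b + 6*I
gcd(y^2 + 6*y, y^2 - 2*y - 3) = 1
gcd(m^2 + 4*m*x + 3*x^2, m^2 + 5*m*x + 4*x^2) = m + x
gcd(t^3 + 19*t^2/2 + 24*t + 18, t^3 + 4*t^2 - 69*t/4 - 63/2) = t^2 + 15*t/2 + 9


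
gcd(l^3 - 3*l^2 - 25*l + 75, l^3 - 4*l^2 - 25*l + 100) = l^2 - 25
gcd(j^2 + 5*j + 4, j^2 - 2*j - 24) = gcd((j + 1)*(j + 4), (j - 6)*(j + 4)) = j + 4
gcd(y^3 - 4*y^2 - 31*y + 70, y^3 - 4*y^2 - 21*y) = y - 7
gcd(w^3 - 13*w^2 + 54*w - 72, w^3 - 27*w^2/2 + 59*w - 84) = w^2 - 10*w + 24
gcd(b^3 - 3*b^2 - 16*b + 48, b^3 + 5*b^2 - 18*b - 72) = b - 4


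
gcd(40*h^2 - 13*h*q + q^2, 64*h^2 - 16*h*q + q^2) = -8*h + q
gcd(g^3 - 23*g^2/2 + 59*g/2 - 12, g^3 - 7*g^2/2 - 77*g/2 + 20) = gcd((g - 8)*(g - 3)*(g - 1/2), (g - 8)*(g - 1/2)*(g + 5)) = g^2 - 17*g/2 + 4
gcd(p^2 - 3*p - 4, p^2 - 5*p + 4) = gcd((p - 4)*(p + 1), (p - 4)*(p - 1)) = p - 4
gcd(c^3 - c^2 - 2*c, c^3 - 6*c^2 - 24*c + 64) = c - 2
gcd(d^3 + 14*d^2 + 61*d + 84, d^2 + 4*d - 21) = d + 7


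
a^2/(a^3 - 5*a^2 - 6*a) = a/(a^2 - 5*a - 6)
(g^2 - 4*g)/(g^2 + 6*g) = (g - 4)/(g + 6)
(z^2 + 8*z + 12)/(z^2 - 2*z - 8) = (z + 6)/(z - 4)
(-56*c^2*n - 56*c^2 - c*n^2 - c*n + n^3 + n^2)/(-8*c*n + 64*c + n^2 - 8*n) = (7*c*n + 7*c + n^2 + n)/(n - 8)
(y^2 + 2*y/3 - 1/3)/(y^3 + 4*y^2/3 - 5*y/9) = 3*(y + 1)/(y*(3*y + 5))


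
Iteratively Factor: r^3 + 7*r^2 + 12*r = (r + 3)*(r^2 + 4*r) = (r + 3)*(r + 4)*(r)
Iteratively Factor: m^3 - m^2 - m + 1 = (m - 1)*(m^2 - 1) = (m - 1)^2*(m + 1)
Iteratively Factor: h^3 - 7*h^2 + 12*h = (h)*(h^2 - 7*h + 12) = h*(h - 4)*(h - 3)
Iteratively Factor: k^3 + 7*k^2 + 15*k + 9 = (k + 3)*(k^2 + 4*k + 3) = (k + 3)^2*(k + 1)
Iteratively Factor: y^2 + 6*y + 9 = (y + 3)*(y + 3)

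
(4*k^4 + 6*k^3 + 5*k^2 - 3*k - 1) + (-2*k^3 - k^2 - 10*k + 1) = 4*k^4 + 4*k^3 + 4*k^2 - 13*k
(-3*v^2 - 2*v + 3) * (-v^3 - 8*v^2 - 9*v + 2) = 3*v^5 + 26*v^4 + 40*v^3 - 12*v^2 - 31*v + 6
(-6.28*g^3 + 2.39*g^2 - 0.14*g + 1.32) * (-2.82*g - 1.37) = 17.7096*g^4 + 1.8638*g^3 - 2.8795*g^2 - 3.5306*g - 1.8084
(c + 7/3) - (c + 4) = -5/3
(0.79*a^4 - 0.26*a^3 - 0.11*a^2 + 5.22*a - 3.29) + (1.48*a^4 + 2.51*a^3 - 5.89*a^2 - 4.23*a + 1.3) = 2.27*a^4 + 2.25*a^3 - 6.0*a^2 + 0.989999999999999*a - 1.99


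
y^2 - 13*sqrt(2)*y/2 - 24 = (y - 8*sqrt(2))*(y + 3*sqrt(2)/2)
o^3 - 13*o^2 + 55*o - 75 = (o - 5)^2*(o - 3)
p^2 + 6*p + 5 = (p + 1)*(p + 5)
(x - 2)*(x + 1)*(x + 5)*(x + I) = x^4 + 4*x^3 + I*x^3 - 7*x^2 + 4*I*x^2 - 10*x - 7*I*x - 10*I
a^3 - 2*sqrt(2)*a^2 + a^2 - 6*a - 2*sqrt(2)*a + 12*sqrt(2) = (a - 2)*(a + 3)*(a - 2*sqrt(2))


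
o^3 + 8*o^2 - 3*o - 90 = (o - 3)*(o + 5)*(o + 6)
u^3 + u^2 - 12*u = u*(u - 3)*(u + 4)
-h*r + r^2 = r*(-h + r)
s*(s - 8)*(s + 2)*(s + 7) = s^4 + s^3 - 58*s^2 - 112*s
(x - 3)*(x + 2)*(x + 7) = x^3 + 6*x^2 - 13*x - 42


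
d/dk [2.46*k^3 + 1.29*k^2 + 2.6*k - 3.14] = 7.38*k^2 + 2.58*k + 2.6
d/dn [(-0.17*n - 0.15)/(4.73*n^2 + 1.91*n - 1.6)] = (0.8041*n^2 + 1.419*n + 0.5585)/(22.3729*n^4 + 18.0686*n^3 - 11.4879*n^2 - 6.112*n + 2.56)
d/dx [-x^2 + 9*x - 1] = 9 - 2*x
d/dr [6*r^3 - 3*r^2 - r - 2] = 18*r^2 - 6*r - 1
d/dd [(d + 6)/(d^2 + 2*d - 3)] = (d^2 + 2*d - 2*(d + 1)*(d + 6) - 3)/(d^2 + 2*d - 3)^2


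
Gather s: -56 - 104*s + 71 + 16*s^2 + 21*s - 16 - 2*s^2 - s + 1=14*s^2 - 84*s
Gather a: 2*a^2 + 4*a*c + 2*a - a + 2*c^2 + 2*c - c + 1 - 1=2*a^2 + a*(4*c + 1) + 2*c^2 + c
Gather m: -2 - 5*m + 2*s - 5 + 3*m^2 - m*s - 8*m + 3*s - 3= 3*m^2 + m*(-s - 13) + 5*s - 10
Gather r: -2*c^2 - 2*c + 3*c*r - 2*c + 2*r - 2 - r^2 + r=-2*c^2 - 4*c - r^2 + r*(3*c + 3) - 2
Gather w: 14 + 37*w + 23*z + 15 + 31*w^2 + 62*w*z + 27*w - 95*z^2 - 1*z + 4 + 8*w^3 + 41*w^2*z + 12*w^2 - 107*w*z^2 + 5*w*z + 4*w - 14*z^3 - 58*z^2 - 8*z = 8*w^3 + w^2*(41*z + 43) + w*(-107*z^2 + 67*z + 68) - 14*z^3 - 153*z^2 + 14*z + 33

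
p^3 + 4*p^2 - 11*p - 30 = (p - 3)*(p + 2)*(p + 5)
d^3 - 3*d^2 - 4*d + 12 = (d - 3)*(d - 2)*(d + 2)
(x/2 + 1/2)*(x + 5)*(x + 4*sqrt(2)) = x^3/2 + 2*sqrt(2)*x^2 + 3*x^2 + 5*x/2 + 12*sqrt(2)*x + 10*sqrt(2)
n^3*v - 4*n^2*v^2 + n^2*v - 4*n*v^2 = n*(n - 4*v)*(n*v + v)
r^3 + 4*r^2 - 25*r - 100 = (r - 5)*(r + 4)*(r + 5)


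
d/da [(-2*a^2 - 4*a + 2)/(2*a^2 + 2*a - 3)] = 4*(a^2 + a + 2)/(4*a^4 + 8*a^3 - 8*a^2 - 12*a + 9)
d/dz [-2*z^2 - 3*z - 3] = -4*z - 3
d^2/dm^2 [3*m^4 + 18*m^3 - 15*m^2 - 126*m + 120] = 36*m^2 + 108*m - 30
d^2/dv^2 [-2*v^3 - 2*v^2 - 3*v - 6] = -12*v - 4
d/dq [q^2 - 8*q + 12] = 2*q - 8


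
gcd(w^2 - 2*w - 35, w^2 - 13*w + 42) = w - 7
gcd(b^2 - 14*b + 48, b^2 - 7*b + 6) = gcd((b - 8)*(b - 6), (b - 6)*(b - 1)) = b - 6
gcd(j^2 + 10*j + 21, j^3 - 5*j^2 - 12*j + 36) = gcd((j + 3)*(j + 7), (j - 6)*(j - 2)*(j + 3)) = j + 3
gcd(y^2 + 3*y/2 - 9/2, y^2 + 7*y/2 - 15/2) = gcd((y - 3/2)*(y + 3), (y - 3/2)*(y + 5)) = y - 3/2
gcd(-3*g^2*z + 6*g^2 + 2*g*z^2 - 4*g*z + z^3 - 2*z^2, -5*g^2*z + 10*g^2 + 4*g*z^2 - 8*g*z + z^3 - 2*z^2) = -g*z + 2*g + z^2 - 2*z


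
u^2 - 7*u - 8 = (u - 8)*(u + 1)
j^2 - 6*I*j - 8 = (j - 4*I)*(j - 2*I)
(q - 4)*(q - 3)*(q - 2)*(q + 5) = q^4 - 4*q^3 - 19*q^2 + 106*q - 120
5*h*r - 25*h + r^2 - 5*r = (5*h + r)*(r - 5)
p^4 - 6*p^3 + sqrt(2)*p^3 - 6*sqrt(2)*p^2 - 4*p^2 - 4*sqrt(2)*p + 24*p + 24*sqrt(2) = (p - 6)*(p - 2)*(p + 2)*(p + sqrt(2))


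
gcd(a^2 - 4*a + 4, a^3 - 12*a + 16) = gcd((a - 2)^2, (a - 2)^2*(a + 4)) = a^2 - 4*a + 4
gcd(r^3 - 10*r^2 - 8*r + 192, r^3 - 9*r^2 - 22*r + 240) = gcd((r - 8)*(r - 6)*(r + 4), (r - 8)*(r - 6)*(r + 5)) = r^2 - 14*r + 48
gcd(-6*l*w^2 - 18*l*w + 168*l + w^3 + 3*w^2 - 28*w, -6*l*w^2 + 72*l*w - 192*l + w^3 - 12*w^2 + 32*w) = -6*l*w + 24*l + w^2 - 4*w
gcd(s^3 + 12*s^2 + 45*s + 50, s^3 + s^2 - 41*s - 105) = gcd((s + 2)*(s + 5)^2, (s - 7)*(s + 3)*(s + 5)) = s + 5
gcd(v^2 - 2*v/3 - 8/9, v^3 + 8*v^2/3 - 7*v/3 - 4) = v - 4/3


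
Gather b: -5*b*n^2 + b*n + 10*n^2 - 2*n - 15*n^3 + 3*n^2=b*(-5*n^2 + n) - 15*n^3 + 13*n^2 - 2*n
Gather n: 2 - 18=-16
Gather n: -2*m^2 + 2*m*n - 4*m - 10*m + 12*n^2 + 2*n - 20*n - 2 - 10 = -2*m^2 - 14*m + 12*n^2 + n*(2*m - 18) - 12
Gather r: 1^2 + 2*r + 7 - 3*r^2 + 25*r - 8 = -3*r^2 + 27*r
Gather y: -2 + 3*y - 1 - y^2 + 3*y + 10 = -y^2 + 6*y + 7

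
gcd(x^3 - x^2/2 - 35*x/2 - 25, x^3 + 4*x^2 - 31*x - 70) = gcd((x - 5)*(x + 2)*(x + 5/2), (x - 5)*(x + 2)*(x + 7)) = x^2 - 3*x - 10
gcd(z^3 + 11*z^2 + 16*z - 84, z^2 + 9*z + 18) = z + 6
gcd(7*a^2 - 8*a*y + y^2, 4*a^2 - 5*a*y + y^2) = -a + y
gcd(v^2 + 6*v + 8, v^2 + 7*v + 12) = v + 4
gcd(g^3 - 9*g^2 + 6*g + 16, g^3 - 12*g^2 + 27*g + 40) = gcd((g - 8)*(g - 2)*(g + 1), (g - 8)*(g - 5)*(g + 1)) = g^2 - 7*g - 8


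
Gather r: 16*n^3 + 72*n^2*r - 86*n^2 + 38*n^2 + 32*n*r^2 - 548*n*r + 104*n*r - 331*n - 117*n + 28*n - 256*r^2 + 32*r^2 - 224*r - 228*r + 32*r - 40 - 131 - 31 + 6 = 16*n^3 - 48*n^2 - 420*n + r^2*(32*n - 224) + r*(72*n^2 - 444*n - 420) - 196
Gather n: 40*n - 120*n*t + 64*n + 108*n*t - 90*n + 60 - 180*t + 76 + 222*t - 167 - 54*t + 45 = n*(14 - 12*t) - 12*t + 14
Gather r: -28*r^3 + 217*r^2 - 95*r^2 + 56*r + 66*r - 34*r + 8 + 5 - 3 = -28*r^3 + 122*r^2 + 88*r + 10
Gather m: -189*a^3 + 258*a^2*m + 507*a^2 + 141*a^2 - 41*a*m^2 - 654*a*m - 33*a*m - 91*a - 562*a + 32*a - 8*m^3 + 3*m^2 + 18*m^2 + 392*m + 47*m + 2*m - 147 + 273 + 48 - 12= -189*a^3 + 648*a^2 - 621*a - 8*m^3 + m^2*(21 - 41*a) + m*(258*a^2 - 687*a + 441) + 162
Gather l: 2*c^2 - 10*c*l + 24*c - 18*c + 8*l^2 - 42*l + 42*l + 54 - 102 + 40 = 2*c^2 - 10*c*l + 6*c + 8*l^2 - 8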